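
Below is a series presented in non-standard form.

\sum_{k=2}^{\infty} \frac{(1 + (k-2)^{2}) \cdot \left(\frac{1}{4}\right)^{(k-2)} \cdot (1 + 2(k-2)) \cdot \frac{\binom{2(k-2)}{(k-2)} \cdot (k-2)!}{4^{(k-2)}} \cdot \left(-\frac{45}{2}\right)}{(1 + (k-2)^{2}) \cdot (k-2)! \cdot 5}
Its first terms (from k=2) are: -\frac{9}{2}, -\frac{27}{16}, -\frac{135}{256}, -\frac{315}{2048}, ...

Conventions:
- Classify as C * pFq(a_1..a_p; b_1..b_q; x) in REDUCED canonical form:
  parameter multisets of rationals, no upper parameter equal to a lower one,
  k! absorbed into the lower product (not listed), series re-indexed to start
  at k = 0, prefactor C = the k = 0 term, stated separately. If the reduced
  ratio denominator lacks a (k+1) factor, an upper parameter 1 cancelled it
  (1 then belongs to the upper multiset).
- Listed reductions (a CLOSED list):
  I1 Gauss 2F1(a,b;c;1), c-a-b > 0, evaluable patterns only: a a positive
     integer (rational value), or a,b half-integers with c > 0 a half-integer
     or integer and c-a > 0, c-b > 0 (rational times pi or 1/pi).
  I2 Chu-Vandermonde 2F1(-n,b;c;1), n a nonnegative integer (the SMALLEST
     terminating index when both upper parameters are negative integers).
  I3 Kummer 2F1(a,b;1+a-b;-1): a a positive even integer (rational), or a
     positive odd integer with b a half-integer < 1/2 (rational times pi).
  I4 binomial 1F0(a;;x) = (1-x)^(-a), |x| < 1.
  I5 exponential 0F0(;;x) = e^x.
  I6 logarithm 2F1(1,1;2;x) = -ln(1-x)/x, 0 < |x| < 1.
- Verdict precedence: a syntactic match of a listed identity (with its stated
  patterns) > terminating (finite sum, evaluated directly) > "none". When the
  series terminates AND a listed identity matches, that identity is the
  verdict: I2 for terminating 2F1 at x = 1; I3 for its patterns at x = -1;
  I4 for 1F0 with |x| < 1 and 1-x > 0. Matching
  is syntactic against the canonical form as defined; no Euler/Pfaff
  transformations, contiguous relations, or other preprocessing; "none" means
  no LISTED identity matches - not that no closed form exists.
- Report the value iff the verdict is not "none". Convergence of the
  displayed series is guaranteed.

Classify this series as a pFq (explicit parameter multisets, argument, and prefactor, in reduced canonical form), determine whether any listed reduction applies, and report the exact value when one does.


x = \frac{1}{4} here; the reduced form reads 1F0, upper {\frac{3}{2}}, lower {-}, C = -\frac{9}{2}. Verdict: binomial (I4) applies (the 1F0 binomial series: exponent -3/2, x = \frac{1}{4}). Exact value: \left(-\frac{9}{2}\right) \cdot \left(\frac{3}{4}\right)^{-\frac{3}{2}}.

The tell: t_0 being -\frac{9}{2}, the constant factors (prefactor -9/2) combine into one prefactor.
Consecutive-term ratio: r(k) = \frac{1}{4} * (k+\frac{3}{2}) / [(k+1)] - rational in k, leading ratio \frac{1}{4}; with t_0 = -\frac{9}{2}, classification follows.


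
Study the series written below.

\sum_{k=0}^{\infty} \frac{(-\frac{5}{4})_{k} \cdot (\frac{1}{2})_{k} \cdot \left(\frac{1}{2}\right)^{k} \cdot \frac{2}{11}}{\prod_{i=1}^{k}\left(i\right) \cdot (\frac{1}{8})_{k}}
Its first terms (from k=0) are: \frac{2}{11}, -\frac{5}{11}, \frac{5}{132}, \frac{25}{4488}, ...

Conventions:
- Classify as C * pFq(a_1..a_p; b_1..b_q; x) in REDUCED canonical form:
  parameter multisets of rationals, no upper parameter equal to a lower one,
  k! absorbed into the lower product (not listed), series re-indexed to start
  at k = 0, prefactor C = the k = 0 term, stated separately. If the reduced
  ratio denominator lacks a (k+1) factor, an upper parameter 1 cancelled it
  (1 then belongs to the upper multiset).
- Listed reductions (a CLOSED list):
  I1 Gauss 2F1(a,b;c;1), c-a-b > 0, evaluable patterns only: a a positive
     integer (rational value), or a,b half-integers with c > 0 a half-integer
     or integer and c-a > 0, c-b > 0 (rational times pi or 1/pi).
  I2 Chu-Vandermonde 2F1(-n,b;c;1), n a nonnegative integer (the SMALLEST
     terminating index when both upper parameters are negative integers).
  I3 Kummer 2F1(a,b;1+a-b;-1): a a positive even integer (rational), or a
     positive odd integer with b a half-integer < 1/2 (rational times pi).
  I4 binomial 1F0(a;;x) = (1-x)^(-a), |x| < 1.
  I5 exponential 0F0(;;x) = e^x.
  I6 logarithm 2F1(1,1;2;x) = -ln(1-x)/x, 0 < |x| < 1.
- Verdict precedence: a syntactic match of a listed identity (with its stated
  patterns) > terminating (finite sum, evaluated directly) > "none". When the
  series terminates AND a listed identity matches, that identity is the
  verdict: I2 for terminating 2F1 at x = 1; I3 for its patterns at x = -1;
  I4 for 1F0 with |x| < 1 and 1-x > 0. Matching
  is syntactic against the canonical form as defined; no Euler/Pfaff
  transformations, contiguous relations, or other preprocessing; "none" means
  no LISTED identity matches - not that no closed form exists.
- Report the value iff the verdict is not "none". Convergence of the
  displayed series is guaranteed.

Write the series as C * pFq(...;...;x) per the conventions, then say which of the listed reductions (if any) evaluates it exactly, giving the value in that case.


This is \frac{2}{11} * 2F1(-\frac{5}{4}, \frac{1}{2}; \frac{1}{8}; \frac{1}{2}) in reduced canonical form. Verdict: none. Every listed pattern misses the 2F1 form at \frac{1}{2}, upper {-\frac{5}{4}, \frac{1}{2}}.

Key step: x = \frac{1}{2} and the product of the first k integers (prefactor 2/11) is k!.
Term ratio: r(k) = \frac{1}{2} * (k-\frac{5}{4}) (k+\frac{1}{2}) / [(k+\frac{1}{8}) (k+1)] - rational; roots negated = parameters, x = \frac{1}{2}, C = \frac{2}{11}.


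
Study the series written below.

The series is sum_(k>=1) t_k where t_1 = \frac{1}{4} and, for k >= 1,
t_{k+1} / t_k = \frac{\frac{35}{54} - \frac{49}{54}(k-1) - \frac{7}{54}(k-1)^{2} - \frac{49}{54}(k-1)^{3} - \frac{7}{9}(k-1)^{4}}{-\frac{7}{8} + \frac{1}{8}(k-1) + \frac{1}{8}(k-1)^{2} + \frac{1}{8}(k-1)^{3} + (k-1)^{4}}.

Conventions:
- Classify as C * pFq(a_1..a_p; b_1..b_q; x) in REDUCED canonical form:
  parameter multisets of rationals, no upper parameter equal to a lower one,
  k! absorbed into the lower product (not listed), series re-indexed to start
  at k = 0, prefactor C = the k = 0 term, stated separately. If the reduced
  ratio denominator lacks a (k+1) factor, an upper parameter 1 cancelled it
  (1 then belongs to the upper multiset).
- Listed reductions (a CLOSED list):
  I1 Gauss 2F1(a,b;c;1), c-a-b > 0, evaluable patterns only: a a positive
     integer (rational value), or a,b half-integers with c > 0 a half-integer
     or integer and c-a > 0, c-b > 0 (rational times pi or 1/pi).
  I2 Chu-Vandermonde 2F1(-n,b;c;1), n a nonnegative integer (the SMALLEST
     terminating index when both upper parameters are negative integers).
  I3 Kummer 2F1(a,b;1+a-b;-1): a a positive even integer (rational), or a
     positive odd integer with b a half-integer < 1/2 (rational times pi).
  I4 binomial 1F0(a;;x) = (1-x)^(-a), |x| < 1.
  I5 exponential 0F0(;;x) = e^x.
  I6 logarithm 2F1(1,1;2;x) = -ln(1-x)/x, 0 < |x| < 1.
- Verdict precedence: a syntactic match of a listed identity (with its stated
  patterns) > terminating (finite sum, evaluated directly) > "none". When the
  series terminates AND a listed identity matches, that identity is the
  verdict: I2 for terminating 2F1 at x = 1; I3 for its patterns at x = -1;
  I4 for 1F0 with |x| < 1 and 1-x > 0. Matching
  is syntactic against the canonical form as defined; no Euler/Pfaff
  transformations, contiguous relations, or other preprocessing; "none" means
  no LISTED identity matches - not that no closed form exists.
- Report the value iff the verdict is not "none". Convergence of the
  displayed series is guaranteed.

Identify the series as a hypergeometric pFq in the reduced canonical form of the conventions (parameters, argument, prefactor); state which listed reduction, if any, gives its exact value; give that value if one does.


Reduced: x = -\frac{7}{9}, 2F1, upper = {-\frac{1}{2}, \frac{5}{3}}, lower = {-\frac{7}{8}}, C = \frac{1}{4}. Verdict: none - this 2F1 at x = -\frac{7}{9} matches no listed pattern, and upper {-\frac{1}{2}, \frac{5}{3}} holds no stopper.

Key step: with t_0 = \frac{1}{4}, the ratio is unreduced: k^2 + 1 divides both sides (prefactor 1/4).
Ratio: r(k) = -\frac{7}{9} * (k-\frac{1}{2}) (k+\frac{5}{3}) / [(k-\frac{7}{8}) (k+1)] - poly over poly, x = -\frac{7}{9} from leading terms; C = \frac{1}{4} at k = 0.


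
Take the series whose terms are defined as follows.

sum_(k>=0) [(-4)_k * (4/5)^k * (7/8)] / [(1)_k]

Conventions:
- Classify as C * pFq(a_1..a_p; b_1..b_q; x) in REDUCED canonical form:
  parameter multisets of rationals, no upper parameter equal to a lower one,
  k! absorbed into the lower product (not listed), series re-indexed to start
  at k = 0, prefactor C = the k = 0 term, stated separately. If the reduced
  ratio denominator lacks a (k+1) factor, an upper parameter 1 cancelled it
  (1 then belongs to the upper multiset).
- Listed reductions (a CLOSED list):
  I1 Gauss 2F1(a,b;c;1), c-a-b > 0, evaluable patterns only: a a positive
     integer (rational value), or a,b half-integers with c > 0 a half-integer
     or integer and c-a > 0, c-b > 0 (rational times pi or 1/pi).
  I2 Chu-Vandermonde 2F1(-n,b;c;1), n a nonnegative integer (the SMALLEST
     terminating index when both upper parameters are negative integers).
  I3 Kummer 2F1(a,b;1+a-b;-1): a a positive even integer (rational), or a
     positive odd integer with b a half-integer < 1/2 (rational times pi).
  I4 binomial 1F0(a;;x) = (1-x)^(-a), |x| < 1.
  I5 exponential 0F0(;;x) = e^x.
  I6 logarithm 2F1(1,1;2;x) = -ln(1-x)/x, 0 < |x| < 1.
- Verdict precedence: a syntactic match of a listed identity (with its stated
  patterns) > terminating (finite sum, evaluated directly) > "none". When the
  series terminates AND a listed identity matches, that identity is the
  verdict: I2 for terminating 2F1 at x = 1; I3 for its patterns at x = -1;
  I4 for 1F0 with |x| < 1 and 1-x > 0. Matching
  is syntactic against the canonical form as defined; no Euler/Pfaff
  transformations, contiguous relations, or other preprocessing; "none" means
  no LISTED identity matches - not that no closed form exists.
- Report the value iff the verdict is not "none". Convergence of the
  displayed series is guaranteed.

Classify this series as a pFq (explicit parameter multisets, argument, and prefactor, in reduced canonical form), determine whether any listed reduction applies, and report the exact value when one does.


The series (x = 4/5) is 1F0: upper {-4}, lower {-}, prefactor 7/8. Verdict: the binomial series (I4) fires (the 1F0 binomial series: exponent 4, x = 4/5). Its exact value is 7/5000.

Structural cue: with t_0 = 7/8, (1)_k (C = 7/8, x = 4/5) is k! itself.
Step ratio: r(k) = (4/5) * (k-4) / [(k+1)] - rational; roots negated = parameters, x = (4/5), C = 7/8.


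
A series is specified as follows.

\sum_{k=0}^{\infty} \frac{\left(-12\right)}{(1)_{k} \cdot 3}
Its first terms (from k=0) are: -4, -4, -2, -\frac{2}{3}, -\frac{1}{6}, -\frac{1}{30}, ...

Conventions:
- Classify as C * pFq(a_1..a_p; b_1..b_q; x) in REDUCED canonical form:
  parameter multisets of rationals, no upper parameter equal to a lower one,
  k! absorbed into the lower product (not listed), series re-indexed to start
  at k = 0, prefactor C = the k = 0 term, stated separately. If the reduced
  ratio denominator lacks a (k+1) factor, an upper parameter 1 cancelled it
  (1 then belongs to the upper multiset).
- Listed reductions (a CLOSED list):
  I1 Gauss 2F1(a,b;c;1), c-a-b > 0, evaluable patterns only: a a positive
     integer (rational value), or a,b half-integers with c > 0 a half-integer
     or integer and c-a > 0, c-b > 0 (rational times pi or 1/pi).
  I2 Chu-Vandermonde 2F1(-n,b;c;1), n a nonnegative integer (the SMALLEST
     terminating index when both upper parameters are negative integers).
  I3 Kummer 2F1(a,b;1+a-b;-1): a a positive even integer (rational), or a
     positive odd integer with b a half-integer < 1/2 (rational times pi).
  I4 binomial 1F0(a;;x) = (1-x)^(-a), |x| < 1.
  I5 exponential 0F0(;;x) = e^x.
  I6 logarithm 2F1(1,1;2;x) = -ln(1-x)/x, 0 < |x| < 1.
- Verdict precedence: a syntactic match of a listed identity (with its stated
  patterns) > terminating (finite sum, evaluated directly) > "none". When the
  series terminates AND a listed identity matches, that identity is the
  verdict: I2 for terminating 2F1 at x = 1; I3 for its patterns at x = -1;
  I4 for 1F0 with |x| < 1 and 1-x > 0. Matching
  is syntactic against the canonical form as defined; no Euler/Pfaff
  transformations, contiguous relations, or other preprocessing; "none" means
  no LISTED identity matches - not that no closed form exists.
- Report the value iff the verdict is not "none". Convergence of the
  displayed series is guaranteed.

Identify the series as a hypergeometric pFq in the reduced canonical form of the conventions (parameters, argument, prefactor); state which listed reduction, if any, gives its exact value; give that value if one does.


The tell: x = 1 and the constant factors (prefactor -4) combine into one prefactor.
Adjacent-term ratio: r(k) = 1 * 1 / [(k+1)] - rational; roots negated = parameters, x = 1, C = -4.

Classification (C = -4): 0F0 with upper {-}, lower {-}, argument x = 1. Verdict: exponential (I5) matches (the 0F0 exponential series at x = 1). Its exact value is \left(-4\right) \cdot e^{1}.


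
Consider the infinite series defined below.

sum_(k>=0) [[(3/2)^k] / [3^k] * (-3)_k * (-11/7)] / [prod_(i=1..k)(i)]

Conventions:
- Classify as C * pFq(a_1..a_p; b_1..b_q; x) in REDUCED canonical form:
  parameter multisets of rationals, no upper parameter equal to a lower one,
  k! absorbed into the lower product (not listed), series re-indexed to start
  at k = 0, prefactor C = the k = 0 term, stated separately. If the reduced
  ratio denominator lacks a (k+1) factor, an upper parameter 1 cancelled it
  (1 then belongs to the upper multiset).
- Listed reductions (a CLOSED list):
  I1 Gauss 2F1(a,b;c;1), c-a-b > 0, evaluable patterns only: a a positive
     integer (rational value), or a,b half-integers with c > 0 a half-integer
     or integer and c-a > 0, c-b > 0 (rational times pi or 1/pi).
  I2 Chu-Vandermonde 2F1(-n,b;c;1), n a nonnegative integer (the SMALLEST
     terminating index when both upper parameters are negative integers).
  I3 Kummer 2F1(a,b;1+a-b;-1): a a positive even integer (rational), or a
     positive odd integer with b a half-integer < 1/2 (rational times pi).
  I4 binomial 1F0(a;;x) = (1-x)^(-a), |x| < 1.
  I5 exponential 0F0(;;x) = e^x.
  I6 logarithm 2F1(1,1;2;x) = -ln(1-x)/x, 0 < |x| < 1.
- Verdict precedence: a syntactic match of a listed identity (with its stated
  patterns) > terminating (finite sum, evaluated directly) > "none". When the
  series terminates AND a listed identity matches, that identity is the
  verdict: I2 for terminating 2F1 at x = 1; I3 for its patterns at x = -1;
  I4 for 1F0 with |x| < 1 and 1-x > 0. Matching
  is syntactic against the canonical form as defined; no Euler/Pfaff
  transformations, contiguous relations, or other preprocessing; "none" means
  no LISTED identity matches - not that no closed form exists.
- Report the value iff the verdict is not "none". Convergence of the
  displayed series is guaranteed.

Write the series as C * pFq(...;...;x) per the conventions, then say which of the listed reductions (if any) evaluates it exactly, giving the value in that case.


At argument 1/2: a 1F0 with upper {-3}, lower {-}, scaled by C = -11/7. Verdict (x = 1/2): binomial (I4) applies (the 1F0 binomial series: exponent 3, x = 1/2). Sum: -11/56.

Key step: t_0 being -11/7, the product of the first k integers (C = -11/7) is k!.
Adjacent-term ratio: r(k) = (1/2) * (k-3) / [(k+1)] ; factor over Q: parameters, x = (1/2), and C = -11/7.


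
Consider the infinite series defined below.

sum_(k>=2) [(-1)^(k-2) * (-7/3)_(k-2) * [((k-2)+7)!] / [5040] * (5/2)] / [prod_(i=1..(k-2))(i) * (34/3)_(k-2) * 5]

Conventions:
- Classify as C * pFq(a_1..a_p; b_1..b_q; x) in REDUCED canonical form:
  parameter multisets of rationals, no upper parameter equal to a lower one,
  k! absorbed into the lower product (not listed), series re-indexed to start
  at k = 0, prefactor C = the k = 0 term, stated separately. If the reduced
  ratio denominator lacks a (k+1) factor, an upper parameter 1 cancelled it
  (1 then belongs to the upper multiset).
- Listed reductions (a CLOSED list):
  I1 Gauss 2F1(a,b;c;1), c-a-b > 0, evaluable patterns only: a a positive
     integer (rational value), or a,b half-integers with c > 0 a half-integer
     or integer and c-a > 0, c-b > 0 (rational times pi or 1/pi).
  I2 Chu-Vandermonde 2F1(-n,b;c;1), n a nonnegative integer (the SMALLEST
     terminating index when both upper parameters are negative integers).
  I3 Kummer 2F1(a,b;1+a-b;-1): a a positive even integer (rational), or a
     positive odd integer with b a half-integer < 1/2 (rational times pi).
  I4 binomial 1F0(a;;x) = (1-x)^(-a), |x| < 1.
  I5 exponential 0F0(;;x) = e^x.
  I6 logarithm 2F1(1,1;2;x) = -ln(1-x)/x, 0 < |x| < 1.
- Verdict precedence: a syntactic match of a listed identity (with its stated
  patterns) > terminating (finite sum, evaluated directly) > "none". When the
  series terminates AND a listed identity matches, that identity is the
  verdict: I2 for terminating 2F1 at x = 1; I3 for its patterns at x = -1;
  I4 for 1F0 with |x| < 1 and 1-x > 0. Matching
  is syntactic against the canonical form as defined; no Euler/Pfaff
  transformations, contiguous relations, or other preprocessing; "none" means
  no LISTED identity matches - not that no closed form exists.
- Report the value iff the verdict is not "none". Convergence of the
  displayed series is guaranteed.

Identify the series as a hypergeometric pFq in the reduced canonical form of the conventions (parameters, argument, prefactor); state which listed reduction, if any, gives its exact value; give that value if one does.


x = -1 here; the reduced form reads 2F1, upper {-7/3, 8}, lower {34/3}, C = 1/2. Verdict: Kummer (I3) matches (x = -1; c = 34/3 equals 1+a-b for upper {-7/3, 8}: listed pattern). Exact value: 1705/972.

Key step: t_0 = 1/2 here, and the factorial ratio (C = 1/2) (k+a-1)!/(a-1)! is a rising factorial (a)_k.
Step ratio: r(k) = (-1) * (k-7/3) (k+8) / [(k+34/3) (k+1)] - rational in k, leading ratio (-1); with t_0 = 1/2, classification follows.


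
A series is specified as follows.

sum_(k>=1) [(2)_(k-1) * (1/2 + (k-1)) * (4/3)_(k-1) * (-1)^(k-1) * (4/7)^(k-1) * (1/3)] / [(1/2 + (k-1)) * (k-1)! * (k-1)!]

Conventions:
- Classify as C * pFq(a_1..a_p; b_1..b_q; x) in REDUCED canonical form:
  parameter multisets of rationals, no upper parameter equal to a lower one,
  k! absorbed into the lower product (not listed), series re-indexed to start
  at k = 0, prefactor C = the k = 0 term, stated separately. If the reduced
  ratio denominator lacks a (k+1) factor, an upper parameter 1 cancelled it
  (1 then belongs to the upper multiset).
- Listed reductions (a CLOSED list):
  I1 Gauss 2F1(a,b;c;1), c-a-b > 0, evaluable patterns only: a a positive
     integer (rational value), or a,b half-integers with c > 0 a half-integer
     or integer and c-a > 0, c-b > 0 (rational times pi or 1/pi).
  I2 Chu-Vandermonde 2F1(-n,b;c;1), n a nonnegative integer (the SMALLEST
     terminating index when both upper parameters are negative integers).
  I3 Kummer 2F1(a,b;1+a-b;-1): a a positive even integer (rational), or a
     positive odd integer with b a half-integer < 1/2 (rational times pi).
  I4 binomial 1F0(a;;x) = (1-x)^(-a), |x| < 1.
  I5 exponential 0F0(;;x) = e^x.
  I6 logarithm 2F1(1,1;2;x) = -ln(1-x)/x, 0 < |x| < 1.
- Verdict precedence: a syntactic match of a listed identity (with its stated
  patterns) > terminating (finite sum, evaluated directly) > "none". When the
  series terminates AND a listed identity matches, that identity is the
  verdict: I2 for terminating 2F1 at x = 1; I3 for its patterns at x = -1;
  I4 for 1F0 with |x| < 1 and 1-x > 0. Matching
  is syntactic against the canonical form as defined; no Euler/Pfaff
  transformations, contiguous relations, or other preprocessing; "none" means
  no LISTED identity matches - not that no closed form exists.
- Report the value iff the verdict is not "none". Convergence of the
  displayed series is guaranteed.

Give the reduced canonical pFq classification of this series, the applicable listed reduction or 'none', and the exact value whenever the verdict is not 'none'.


The series (x = -4/7) is 2F1: upper {4/3, 2}, lower {1}, prefactor 1/3. Verdict: none - at argument -4/7 the multisets {4/3, 2} ; {1} match no listed identity.

Key step: x = (-4/7) and the denominator's factorial ratio (prefactor 1/3) is a lower Pochhammer.
Consecutive-term ratio: r(k) = (-4/7) * (k+4/3) (k+2) / [(k+1) (k+1)] - rational in k. x = (-4/7); t_0 = 1/3; negate the roots.


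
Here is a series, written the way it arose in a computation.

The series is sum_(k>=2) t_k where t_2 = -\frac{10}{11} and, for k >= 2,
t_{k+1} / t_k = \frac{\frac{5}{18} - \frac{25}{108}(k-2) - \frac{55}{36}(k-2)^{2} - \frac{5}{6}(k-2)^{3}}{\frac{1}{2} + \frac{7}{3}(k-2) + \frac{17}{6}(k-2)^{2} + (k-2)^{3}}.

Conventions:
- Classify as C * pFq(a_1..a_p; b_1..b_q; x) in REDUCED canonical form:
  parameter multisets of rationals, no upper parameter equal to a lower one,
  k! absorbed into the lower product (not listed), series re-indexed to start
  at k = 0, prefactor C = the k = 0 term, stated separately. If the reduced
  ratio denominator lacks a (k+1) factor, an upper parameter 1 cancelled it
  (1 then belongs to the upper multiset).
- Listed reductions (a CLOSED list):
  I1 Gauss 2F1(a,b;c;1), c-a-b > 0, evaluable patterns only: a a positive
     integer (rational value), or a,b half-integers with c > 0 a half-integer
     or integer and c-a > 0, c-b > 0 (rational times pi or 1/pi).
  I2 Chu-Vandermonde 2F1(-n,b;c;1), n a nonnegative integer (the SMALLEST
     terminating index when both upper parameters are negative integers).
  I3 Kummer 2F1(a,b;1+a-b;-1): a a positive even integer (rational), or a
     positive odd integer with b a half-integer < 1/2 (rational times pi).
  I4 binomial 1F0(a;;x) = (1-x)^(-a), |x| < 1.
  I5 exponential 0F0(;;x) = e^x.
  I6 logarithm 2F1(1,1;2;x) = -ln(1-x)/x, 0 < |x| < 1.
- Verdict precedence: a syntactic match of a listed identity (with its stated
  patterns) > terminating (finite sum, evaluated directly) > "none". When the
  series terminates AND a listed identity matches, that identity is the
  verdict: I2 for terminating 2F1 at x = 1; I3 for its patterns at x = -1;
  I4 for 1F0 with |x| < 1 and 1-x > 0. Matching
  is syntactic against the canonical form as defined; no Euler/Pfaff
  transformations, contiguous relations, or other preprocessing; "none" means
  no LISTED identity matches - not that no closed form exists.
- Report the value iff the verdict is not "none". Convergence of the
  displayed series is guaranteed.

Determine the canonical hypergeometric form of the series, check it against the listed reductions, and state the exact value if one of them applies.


The series (x = -\frac{5}{6}) is 2F1: upper {-\frac{1}{3}, \frac{2}{3}}, lower {\frac{1}{3}}, prefactor -\frac{10}{11}. Verdict: none. No listed pattern accepts 2F1(-\frac{1}{3}, \frac{2}{3}; \frac{1}{3}; -\frac{5}{6}).

Structural cue: with t_0 = -\frac{10}{11}, factor the ratio over Q (prefactor -10/11): negated roots = parameters.
Adjacent-term ratio: r(k) = -\frac{5}{6} * (k-\frac{1}{3}) (k+\frac{2}{3}) / [(k+\frac{1}{3}) (k+1)] ; factor over Q: parameters, x = -\frac{5}{6}, and C = -\frac{10}{11}.


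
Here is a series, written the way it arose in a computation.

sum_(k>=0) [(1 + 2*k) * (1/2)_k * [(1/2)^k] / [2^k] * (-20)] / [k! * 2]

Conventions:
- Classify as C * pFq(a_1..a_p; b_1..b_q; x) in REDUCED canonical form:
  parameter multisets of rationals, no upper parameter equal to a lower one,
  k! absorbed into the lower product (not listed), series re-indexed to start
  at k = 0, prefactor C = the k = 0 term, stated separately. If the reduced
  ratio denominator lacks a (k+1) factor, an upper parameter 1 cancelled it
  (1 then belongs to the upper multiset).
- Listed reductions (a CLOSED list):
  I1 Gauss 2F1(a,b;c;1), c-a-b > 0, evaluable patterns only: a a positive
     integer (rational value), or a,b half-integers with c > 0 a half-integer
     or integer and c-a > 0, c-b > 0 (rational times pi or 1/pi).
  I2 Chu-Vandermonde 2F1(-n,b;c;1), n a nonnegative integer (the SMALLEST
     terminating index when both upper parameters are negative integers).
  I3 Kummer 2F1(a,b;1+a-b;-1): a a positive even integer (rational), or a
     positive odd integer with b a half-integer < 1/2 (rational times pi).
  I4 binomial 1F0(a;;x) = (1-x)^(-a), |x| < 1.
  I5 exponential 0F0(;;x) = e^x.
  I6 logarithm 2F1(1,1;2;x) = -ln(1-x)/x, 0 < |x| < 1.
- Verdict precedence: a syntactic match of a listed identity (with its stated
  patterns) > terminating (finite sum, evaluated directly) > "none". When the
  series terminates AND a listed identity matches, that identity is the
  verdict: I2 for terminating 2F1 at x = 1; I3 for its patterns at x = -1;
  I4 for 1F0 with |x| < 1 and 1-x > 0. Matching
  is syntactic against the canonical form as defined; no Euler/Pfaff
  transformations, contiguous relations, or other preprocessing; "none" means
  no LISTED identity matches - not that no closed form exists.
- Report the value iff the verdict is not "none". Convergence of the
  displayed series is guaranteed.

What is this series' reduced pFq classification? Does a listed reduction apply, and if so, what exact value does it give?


The series (x = 1/4) is 1F0: upper {3/2}, lower {-}, prefactor -10. Verdict at x = 1/4: the I4 binomial reduction matches (the 1F0 binomial series: exponent -3/2, x = 1/4). Its exact value is (-10) * (3/4)^(-3/2).

Key step: from the first term -10: the constant factors (C = -10) combine into one prefactor.
Step ratio: r(k) = (1/4) * (k+3/2) / [(k+1)] - rational in k, leading ratio (1/4); with t_0 = -10, classification follows.


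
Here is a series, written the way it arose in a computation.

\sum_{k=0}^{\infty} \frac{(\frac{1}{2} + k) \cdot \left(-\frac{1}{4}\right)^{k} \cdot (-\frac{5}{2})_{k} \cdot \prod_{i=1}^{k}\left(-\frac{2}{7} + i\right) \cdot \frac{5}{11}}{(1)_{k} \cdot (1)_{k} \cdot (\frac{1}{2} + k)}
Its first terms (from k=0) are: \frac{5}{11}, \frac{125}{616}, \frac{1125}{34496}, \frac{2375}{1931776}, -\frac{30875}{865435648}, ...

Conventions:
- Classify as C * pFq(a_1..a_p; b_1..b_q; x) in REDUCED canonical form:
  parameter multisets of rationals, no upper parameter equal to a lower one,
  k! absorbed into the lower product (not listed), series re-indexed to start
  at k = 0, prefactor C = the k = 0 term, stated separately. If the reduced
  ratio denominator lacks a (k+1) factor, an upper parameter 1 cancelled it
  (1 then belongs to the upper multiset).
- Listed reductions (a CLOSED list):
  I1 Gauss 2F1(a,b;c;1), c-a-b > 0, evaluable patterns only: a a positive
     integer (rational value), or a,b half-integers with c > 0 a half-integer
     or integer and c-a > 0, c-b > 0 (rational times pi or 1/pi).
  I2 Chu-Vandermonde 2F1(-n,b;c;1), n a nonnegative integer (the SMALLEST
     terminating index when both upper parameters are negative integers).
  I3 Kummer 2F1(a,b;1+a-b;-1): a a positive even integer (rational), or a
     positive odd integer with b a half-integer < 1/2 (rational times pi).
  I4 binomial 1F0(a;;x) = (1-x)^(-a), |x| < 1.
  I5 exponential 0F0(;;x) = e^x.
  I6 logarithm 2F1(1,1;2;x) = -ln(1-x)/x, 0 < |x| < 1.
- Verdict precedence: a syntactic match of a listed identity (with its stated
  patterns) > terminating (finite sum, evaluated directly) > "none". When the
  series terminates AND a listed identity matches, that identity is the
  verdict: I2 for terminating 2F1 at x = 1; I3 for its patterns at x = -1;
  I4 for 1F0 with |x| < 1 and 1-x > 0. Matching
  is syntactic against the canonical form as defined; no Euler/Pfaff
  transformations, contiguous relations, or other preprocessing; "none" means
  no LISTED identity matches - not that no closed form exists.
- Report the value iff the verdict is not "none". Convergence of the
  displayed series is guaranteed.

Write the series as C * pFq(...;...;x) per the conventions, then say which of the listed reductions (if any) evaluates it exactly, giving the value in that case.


Canonical form: C = \frac{5}{11} times 2F1 with upper {-\frac{5}{2}, \frac{5}{7}}, lower {1}, x = -\frac{1}{4}. Verdict: none - this 2F1 at x = -\frac{1}{4} matches no listed pattern, and upper {-\frac{5}{2}, \frac{5}{7}} holds no stopper.

First insight: x = -\frac{1}{4} and the factor k + 1/2 cancels (top and bottom), leaving C = 5/11, x = -1/4.
Term ratio: r(k) = -\frac{1}{4} * (k-\frac{5}{2}) (k+\frac{5}{7}) / [(k+1) (k+1)] ; factor over Q: parameters, x = -\frac{1}{4}, and C = \frac{5}{11}.


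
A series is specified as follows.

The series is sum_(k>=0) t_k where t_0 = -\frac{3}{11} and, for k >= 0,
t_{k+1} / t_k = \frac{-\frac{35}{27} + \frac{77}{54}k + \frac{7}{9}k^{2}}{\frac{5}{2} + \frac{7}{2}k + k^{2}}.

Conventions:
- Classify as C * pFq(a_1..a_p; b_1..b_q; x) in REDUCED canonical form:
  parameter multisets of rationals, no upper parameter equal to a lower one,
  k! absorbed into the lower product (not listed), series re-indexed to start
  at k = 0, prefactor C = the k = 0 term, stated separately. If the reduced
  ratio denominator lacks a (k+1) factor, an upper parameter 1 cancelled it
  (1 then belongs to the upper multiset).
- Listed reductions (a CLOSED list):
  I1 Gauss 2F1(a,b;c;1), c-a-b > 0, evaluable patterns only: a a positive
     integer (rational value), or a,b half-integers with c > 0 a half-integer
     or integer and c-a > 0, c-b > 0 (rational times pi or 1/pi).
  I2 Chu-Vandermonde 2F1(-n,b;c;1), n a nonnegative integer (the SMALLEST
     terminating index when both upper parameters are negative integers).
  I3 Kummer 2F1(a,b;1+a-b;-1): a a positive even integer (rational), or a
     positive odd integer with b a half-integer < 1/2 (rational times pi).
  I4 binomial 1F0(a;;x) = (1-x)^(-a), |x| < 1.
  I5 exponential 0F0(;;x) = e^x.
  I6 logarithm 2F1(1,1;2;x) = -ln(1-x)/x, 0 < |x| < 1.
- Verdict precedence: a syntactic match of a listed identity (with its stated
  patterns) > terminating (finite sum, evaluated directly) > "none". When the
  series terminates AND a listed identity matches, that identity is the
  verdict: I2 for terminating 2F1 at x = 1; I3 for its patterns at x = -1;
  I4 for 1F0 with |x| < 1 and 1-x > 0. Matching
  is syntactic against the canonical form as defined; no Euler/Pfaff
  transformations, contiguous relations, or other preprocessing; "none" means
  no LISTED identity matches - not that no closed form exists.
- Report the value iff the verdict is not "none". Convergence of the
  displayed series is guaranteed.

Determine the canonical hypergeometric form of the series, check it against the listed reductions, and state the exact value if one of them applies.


Reduced: x = \frac{7}{9}, 1F0, upper = {-\frac{2}{3}}, lower = {-}, C = -\frac{3}{11}. Verdict: this is the binomial series (I4) (the 1F0 binomial series: exponent 2/3, x = \frac{7}{9}). Exact value: \left(-\frac{3}{11}\right) \cdot \left(\frac{2}{9}\right)^{\frac{2}{3}}.

First insight: t_0 being -\frac{3}{11}, roots of the ratio polynomials (prefactor -3/11) are the negated parameters.
Adjacent-term ratio: r(k) = \frac{7}{9} * (k-\frac{2}{3}) / [(k+1)] - rational in k. x = \frac{7}{9}; t_0 = -\frac{3}{11}; negate the roots.


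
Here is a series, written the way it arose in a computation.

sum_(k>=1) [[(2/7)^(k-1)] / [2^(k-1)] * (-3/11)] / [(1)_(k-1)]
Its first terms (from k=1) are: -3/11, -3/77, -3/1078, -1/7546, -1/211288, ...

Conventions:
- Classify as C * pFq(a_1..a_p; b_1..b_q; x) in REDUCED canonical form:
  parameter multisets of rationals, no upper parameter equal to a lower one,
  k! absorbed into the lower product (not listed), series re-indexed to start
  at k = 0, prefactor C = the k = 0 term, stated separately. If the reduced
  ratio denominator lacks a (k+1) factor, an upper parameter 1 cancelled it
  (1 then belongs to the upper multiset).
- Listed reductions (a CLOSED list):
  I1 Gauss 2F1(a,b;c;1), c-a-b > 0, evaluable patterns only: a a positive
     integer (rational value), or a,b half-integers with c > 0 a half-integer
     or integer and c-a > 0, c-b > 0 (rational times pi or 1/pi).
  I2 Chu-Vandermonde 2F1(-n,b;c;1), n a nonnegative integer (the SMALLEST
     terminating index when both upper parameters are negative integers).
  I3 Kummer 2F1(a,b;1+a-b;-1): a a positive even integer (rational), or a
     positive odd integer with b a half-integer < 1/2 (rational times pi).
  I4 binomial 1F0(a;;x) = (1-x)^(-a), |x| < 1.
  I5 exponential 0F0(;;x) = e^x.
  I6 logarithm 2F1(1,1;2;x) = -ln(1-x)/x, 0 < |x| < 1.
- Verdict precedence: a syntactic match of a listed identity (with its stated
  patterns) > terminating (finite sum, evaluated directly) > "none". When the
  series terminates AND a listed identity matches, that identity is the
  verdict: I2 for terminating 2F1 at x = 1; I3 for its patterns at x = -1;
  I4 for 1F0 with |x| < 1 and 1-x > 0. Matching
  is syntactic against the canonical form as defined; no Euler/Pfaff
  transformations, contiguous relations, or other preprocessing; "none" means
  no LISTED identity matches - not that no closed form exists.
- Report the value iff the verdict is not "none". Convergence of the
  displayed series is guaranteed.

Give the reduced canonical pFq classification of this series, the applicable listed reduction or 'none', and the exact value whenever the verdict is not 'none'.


The tell: from the first term -3/11: the two k-th powers (C = -3/11) combine into one argument.
Consecutive-term ratio: r(k) = (1/7) * 1 / [(k+1)] ; factor over Q: parameters, x = (1/7), and C = -3/11.

This is -3/11 * 0F0(-; -; 1/7) in reduced canonical form. Verdict: the exponential series (I5) applies (the 0F0 exponential series at x = 1/7). Sum: (-3/11) * e^(1/7).


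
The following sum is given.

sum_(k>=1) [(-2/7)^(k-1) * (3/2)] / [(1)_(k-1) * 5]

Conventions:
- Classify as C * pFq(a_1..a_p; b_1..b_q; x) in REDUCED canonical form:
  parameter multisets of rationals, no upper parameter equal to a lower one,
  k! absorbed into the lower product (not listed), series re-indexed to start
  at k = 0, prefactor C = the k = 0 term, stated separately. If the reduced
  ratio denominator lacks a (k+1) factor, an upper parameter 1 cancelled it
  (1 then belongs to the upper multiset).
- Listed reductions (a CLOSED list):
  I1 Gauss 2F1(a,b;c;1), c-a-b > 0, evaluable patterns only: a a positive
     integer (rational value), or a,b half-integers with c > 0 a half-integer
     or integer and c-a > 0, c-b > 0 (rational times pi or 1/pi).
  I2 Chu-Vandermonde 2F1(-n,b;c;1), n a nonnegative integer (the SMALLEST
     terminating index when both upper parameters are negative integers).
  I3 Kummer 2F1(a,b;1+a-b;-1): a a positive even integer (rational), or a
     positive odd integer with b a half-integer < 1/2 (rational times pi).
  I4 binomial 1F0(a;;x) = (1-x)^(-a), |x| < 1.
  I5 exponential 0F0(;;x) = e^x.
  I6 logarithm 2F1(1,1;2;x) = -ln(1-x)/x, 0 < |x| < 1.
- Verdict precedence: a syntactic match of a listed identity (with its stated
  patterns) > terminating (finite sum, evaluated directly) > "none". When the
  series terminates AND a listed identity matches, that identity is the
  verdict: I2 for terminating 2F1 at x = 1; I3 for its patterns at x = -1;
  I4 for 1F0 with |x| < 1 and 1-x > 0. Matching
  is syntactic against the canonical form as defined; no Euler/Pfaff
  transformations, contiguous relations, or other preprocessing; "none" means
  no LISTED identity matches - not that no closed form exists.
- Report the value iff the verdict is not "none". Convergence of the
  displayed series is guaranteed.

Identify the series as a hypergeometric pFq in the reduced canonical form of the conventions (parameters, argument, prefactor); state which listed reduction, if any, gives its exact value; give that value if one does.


With C = 3/10: the canonical form is 0F0(-; -; -2/7). Verdict: this is the exponential series (I5) (the 0F0 exponential series at x = -2/7). Its exact value is (3/10) * e^(-2/7).

Structural cue: from the first term 3/10: (1)_k (prefactor 3/10) is k! itself.
Term ratio: r(k) = (-2/7) * 1 / [(k+1)] - poly over poly, x = (-2/7) from leading terms; C = 3/10 at k = 0.


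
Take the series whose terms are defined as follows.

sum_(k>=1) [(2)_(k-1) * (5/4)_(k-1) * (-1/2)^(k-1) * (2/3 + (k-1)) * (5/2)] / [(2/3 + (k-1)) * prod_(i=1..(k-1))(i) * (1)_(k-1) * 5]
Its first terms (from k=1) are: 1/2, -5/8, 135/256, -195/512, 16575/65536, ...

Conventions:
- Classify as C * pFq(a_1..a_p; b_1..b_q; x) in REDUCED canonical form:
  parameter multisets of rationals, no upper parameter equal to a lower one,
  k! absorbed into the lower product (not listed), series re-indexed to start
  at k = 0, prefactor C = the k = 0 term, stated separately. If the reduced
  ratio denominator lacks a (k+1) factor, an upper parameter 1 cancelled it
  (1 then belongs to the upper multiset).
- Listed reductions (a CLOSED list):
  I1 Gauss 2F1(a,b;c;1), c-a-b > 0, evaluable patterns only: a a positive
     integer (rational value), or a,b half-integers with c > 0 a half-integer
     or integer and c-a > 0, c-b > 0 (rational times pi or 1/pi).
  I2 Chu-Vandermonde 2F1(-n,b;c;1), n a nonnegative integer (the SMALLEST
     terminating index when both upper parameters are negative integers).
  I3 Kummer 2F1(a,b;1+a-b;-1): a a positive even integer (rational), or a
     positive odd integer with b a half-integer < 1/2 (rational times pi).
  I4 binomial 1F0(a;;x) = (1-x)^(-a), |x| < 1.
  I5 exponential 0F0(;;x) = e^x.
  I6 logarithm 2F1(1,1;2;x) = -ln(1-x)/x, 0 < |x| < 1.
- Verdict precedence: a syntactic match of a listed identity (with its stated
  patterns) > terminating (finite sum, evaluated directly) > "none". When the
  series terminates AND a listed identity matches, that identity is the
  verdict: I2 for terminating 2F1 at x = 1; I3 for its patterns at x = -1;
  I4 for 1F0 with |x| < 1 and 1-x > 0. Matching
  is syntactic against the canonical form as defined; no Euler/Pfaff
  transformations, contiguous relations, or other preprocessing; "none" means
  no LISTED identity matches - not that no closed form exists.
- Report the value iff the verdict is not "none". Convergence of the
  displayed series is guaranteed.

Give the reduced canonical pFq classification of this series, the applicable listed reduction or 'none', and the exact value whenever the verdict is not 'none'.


With C = 1/2: the canonical form is 2F1(5/4, 2; 1; -1/2). Verdict: none (x = -1/2): each listed identity misses the multisets {5/4, 2} ; {1}.

Structural cue: x = (-1/2) and the factor k + 2/3 cancels (top and bottom), leaving C = 1/2, x = -1/2.
Consecutive-term ratio: r(k) = (-1/2) * (k+5/4) (k+2) / [(k+1) (k+1)] - rational; roots negated = parameters, x = (-1/2), C = 1/2.


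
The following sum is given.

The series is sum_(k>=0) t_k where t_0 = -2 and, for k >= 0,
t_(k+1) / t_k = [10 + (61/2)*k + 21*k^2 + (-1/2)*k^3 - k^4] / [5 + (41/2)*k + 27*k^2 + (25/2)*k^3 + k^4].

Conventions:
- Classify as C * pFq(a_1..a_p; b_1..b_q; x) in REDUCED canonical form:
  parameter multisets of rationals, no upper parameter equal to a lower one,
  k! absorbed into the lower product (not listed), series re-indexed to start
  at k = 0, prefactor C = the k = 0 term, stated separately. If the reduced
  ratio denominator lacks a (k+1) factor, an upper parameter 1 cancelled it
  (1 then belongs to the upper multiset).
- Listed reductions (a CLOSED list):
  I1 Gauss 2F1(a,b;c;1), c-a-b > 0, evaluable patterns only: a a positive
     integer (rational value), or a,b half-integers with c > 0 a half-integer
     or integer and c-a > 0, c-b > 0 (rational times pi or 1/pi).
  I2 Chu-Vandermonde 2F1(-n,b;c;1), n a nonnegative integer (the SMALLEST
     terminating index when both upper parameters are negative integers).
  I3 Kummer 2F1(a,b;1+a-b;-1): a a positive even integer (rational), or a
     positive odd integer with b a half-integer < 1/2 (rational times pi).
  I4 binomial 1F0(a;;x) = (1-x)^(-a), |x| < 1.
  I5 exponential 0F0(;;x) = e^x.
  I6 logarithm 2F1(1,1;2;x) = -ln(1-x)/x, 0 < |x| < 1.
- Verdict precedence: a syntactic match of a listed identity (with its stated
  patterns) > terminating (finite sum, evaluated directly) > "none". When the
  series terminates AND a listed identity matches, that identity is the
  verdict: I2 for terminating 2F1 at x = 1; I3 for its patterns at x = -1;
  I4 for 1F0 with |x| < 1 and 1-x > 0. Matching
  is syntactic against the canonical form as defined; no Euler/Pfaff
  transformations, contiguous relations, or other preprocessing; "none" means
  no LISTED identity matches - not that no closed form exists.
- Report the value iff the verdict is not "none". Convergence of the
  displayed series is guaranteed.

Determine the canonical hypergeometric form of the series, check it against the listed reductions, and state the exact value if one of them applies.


With C = -2: the canonical form is 2F1(-5, 4; 10; -1). Verdict: Kummer (I3) fires (x = -1; c = 10 equals 1+a-b for upper {-5, 4}: listed pattern). Sum: -12.

Key step: x = (-1) and cancel k + 1/2 from the displayed ratio first; then prefactor -2.
Term ratio: r(k) = (-1) * (k-5) (k+4) / [(k+10) (k+1)] - rational in k. x = (-1); t_0 = -2; negate the roots.
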